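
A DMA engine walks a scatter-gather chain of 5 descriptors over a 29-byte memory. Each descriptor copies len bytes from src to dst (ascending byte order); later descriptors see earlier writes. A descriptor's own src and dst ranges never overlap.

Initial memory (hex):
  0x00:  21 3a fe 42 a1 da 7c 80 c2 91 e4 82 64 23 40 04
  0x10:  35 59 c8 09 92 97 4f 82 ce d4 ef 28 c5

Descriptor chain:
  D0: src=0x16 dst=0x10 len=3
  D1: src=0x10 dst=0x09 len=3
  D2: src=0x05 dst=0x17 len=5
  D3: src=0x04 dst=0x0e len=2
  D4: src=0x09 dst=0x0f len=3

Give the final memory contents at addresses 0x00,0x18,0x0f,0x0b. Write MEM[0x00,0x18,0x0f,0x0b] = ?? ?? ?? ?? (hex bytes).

D0: mem[0x10..0x12] <- [4f 82 ce]
D1: mem[0x09..0x0b] <- [4f 82 ce]
D2: mem[0x17..0x1b] <- [da 7c 80 c2 4f]
D3: mem[0x0e..0x0f] <- [a1 da]
D4: mem[0x0f..0x11] <- [4f 82 ce]
query mem[0x00]=0x21, mem[0x18]=0x7c, mem[0x0f]=0x4f, mem[0x0b]=0xce

MEM[0x00,0x18,0x0f,0x0b] = 21 7c 4f ce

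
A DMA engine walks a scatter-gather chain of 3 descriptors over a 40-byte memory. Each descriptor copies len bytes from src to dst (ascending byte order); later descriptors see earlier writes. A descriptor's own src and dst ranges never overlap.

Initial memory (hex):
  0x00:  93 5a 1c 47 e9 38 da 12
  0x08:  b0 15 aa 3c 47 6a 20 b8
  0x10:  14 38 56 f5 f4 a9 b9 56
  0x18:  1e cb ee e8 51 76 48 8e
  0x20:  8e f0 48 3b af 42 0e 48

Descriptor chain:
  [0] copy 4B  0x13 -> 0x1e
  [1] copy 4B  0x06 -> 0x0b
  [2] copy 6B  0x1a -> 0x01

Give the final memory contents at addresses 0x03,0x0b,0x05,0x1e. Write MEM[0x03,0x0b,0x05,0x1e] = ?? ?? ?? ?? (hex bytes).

[0] 0x13->0x1e len=4 : f5 f4 a9 b9
[1] 0x06->0x0b len=4 : da 12 b0 15
[2] 0x1a->0x01 len=6 : ee e8 51 76 f5 f4
query mem[0x03]=0x51, mem[0x0b]=0xda, mem[0x05]=0xf5, mem[0x1e]=0xf5

MEM[0x03,0x0b,0x05,0x1e] = 51 da f5 f5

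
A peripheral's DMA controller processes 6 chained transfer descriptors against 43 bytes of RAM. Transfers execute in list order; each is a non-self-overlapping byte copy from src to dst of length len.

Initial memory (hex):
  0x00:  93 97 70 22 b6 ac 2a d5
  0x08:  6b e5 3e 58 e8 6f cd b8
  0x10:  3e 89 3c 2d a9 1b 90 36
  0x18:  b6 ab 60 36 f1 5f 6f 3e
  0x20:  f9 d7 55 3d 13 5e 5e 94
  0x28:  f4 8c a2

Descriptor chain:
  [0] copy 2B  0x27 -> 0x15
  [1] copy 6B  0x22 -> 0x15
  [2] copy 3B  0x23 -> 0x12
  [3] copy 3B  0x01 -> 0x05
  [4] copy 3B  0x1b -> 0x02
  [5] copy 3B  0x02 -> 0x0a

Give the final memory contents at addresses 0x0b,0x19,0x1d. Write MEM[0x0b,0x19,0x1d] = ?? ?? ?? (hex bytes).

MEM[0x0b,0x19,0x1d] = f1 5e 5f

[0] 0x27->0x15 len=2 : 94 f4
[1] 0x22->0x15 len=6 : 55 3d 13 5e 5e 94
[2] 0x23->0x12 len=3 : 3d 13 5e
[3] 0x01->0x05 len=3 : 97 70 22
[4] 0x1b->0x02 len=3 : 36 f1 5f
[5] 0x02->0x0a len=3 : 36 f1 5f
query mem[0x0b]=0xf1, mem[0x19]=0x5e, mem[0x1d]=0x5f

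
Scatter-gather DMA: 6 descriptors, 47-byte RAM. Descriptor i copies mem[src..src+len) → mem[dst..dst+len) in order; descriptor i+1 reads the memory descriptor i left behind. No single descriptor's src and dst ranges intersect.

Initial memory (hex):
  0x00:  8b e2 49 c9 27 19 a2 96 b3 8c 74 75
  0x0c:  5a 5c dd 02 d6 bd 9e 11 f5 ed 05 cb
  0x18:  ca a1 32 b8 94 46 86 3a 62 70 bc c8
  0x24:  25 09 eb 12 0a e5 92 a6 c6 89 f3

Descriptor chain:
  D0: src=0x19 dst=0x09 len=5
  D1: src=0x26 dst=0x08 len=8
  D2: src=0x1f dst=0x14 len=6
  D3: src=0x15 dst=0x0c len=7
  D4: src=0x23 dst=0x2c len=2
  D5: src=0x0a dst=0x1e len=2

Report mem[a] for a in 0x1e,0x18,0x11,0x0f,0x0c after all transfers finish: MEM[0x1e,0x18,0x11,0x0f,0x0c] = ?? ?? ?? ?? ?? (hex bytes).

MEM[0x1e,0x18,0x11,0x0f,0x0c] = 0a c8 32 c8 62

  after D0: wrote 5B at 0x09 = a132b89446
  after D1: wrote 8B at 0x08 = eb120ae592a6c689
  after D2: wrote 6B at 0x14 = 3a6270bcc825
  after D3: wrote 7B at 0x0c = 6270bcc82532b8
  after D4: wrote 2B at 0x2c = c825
  after D5: wrote 2B at 0x1e = 0ae5
query mem[0x1e]=0x0a, mem[0x18]=0xc8, mem[0x11]=0x32, mem[0x0f]=0xc8, mem[0x0c]=0x62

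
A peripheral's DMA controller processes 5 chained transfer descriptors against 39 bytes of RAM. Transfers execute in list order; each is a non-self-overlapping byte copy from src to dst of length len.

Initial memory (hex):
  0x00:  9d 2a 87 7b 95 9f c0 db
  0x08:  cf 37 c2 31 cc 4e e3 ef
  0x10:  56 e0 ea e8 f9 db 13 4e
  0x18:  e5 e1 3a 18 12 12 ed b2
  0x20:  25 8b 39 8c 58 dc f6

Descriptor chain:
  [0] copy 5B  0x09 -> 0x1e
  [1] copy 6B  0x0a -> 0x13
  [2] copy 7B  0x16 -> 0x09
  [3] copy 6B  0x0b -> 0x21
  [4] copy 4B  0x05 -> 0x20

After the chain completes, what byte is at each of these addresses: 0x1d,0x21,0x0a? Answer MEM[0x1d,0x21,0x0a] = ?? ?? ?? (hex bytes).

  after D0: wrote 5B at 0x1e = 37c231cc4e
  after D1: wrote 6B at 0x13 = c231cc4ee3ef
  after D2: wrote 7B at 0x09 = 4ee3efe13a1812
  after D3: wrote 6B at 0x21 = efe13a181256
  after D4: wrote 4B at 0x20 = 9fc0dbcf
query mem[0x1d]=0x12, mem[0x21]=0xc0, mem[0x0a]=0xe3

MEM[0x1d,0x21,0x0a] = 12 c0 e3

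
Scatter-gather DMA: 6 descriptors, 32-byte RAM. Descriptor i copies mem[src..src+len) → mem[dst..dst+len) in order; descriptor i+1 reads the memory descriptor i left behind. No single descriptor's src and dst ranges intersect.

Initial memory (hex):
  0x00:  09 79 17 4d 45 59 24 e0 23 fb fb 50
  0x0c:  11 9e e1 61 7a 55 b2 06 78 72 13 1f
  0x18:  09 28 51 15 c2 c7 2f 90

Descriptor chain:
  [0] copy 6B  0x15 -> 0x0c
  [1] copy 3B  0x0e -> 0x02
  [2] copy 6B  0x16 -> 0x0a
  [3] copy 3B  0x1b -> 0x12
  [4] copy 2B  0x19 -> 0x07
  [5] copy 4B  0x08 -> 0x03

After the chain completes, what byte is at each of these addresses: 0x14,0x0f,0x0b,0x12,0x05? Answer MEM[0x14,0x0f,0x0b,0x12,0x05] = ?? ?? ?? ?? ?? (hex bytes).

MEM[0x14,0x0f,0x0b,0x12,0x05] = c7 15 1f 15 13

#0 dst[0x0c+6] := {0x72,0x13,0x1f,0x09,0x28,0x51}
#1 dst[0x02+3] := {0x1f,0x09,0x28}
#2 dst[0x0a+6] := {0x13,0x1f,0x09,0x28,0x51,0x15}
#3 dst[0x12+3] := {0x15,0xc2,0xc7}
#4 dst[0x07+2] := {0x28,0x51}
#5 dst[0x03+4] := {0x51,0xfb,0x13,0x1f}
query mem[0x14]=0xc7, mem[0x0f]=0x15, mem[0x0b]=0x1f, mem[0x12]=0x15, mem[0x05]=0x13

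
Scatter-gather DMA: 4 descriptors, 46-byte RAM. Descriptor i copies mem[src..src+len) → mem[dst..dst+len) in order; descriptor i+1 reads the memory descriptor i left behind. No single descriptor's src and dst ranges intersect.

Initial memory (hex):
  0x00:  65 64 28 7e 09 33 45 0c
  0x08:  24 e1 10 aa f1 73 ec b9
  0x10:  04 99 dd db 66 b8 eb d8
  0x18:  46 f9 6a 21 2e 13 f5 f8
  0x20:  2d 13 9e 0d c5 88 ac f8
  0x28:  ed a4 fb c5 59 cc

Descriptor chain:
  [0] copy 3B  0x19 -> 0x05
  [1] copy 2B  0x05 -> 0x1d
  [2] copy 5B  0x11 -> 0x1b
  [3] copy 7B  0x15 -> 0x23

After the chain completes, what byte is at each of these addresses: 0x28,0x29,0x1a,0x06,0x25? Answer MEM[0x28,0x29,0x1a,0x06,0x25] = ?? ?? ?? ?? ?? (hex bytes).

MEM[0x28,0x29,0x1a,0x06,0x25] = 6a 99 6a 6a d8

D0: mem[0x05..0x07] <- [f9 6a 21]
D1: mem[0x1d..0x1e] <- [f9 6a]
D2: mem[0x1b..0x1f] <- [99 dd db 66 b8]
D3: mem[0x23..0x29] <- [b8 eb d8 46 f9 6a 99]
query mem[0x28]=0x6a, mem[0x29]=0x99, mem[0x1a]=0x6a, mem[0x06]=0x6a, mem[0x25]=0xd8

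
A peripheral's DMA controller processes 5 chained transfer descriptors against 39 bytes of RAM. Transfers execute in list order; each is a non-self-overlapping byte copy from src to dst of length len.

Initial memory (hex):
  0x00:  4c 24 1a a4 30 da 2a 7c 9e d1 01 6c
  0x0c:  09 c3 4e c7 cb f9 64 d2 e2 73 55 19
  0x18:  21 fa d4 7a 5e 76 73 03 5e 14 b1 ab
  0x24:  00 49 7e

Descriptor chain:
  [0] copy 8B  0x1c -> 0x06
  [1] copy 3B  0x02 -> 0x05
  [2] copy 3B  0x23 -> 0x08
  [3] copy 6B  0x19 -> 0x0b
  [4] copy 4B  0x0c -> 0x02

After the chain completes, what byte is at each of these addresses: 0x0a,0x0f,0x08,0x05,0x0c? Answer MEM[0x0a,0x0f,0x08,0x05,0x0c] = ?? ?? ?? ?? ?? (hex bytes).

MEM[0x0a,0x0f,0x08,0x05,0x0c] = 49 76 ab 76 d4

  after D0: wrote 8B at 0x06 = 5e7673035e14b1ab
  after D1: wrote 3B at 0x05 = 1aa430
  after D2: wrote 3B at 0x08 = ab0049
  after D3: wrote 6B at 0x0b = fad47a5e7673
  after D4: wrote 4B at 0x02 = d47a5e76
query mem[0x0a]=0x49, mem[0x0f]=0x76, mem[0x08]=0xab, mem[0x05]=0x76, mem[0x0c]=0xd4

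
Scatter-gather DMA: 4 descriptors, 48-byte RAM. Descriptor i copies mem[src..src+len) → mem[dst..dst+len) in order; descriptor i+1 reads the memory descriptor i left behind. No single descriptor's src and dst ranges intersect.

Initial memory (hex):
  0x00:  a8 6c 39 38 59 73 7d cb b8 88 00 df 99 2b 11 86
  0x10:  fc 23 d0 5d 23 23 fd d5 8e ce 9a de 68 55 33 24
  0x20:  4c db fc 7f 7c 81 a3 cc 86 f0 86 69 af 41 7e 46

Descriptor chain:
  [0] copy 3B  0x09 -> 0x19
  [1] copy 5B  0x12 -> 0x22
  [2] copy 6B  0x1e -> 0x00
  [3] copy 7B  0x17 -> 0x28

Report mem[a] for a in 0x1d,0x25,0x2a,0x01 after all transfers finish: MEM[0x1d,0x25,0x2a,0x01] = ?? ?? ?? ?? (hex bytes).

  after D0: wrote 3B at 0x19 = 8800df
  after D1: wrote 5B at 0x22 = d05d2323fd
  after D2: wrote 6B at 0x00 = 33244cdbd05d
  after D3: wrote 7B at 0x28 = d58e8800df6855
query mem[0x1d]=0x55, mem[0x25]=0x23, mem[0x2a]=0x88, mem[0x01]=0x24

MEM[0x1d,0x25,0x2a,0x01] = 55 23 88 24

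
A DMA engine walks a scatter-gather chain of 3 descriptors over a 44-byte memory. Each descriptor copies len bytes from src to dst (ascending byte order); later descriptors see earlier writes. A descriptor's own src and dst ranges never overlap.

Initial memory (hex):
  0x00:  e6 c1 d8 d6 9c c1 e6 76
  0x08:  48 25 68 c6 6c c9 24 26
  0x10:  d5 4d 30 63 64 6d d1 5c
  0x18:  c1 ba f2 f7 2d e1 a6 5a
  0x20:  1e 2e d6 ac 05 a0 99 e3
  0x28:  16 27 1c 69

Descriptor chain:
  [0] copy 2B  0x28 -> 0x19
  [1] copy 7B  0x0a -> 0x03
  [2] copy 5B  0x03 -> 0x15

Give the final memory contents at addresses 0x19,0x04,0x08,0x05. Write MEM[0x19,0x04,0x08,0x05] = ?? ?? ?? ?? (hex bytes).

  after D0: wrote 2B at 0x19 = 1627
  after D1: wrote 7B at 0x03 = 68c66cc92426d5
  after D2: wrote 5B at 0x15 = 68c66cc924
query mem[0x19]=0x24, mem[0x04]=0xc6, mem[0x08]=0x26, mem[0x05]=0x6c

MEM[0x19,0x04,0x08,0x05] = 24 c6 26 6c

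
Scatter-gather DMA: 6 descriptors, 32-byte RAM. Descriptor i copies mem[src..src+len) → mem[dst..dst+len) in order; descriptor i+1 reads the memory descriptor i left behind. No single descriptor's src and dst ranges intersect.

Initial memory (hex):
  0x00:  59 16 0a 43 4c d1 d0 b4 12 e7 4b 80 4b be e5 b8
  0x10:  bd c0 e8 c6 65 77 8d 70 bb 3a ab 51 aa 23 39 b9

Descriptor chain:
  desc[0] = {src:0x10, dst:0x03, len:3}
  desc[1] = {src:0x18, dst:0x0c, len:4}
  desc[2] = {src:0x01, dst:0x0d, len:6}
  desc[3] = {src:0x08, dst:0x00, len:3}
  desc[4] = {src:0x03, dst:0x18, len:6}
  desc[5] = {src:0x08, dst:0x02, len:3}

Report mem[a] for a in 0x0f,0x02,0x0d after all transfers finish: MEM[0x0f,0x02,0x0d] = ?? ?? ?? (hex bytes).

  after D0: wrote 3B at 0x03 = bdc0e8
  after D1: wrote 4B at 0x0c = bb3aab51
  after D2: wrote 6B at 0x0d = 160abdc0e8d0
  after D3: wrote 3B at 0x00 = 12e74b
  after D4: wrote 6B at 0x18 = bdc0e8d0b412
  after D5: wrote 3B at 0x02 = 12e74b
query mem[0x0f]=0xbd, mem[0x02]=0x12, mem[0x0d]=0x16

MEM[0x0f,0x02,0x0d] = bd 12 16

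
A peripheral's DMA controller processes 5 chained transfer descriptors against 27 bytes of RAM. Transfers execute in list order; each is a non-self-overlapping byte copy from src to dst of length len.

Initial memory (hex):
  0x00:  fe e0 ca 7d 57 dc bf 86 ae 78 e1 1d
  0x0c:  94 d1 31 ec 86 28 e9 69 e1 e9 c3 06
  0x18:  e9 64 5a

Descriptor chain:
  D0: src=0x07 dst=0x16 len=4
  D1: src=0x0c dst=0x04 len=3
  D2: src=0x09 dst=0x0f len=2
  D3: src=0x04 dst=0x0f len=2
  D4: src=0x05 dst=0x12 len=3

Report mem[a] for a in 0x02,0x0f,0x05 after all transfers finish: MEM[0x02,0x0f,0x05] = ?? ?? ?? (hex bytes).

[0] 0x07->0x16 len=4 : 86 ae 78 e1
[1] 0x0c->0x04 len=3 : 94 d1 31
[2] 0x09->0x0f len=2 : 78 e1
[3] 0x04->0x0f len=2 : 94 d1
[4] 0x05->0x12 len=3 : d1 31 86
query mem[0x02]=0xca, mem[0x0f]=0x94, mem[0x05]=0xd1

MEM[0x02,0x0f,0x05] = ca 94 d1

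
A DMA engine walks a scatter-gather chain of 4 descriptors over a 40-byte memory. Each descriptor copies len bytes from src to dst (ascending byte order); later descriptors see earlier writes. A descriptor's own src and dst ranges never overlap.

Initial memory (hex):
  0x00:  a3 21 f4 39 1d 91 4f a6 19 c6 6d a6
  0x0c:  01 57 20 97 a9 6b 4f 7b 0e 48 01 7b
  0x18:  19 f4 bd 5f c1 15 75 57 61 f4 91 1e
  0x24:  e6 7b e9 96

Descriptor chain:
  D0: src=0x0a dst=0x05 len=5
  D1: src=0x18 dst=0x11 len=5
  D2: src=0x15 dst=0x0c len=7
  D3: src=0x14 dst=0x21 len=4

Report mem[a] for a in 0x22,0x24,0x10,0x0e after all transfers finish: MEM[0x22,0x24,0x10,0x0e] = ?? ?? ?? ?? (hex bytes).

MEM[0x22,0x24,0x10,0x0e] = c1 7b f4 7b

#0 dst[0x05+5] := {0x6d,0xa6,0x01,0x57,0x20}
#1 dst[0x11+5] := {0x19,0xf4,0xbd,0x5f,0xc1}
#2 dst[0x0c+7] := {0xc1,0x01,0x7b,0x19,0xf4,0xbd,0x5f}
#3 dst[0x21+4] := {0x5f,0xc1,0x01,0x7b}
query mem[0x22]=0xc1, mem[0x24]=0x7b, mem[0x10]=0xf4, mem[0x0e]=0x7b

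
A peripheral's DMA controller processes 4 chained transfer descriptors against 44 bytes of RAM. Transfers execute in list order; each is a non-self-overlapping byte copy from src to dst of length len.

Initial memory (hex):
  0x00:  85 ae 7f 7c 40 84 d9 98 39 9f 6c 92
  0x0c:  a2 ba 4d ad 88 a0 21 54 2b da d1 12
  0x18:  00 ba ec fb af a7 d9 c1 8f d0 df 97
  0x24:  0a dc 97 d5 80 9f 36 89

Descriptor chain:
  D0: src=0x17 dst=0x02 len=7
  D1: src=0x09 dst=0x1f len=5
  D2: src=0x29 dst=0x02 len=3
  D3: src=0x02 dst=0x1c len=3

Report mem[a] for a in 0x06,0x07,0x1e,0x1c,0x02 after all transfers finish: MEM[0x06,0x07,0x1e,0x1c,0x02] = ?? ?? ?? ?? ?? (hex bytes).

[0] 0x17->0x02 len=7 : 12 00 ba ec fb af a7
[1] 0x09->0x1f len=5 : 9f 6c 92 a2 ba
[2] 0x29->0x02 len=3 : 9f 36 89
[3] 0x02->0x1c len=3 : 9f 36 89
query mem[0x06]=0xfb, mem[0x07]=0xaf, mem[0x1e]=0x89, mem[0x1c]=0x9f, mem[0x02]=0x9f

MEM[0x06,0x07,0x1e,0x1c,0x02] = fb af 89 9f 9f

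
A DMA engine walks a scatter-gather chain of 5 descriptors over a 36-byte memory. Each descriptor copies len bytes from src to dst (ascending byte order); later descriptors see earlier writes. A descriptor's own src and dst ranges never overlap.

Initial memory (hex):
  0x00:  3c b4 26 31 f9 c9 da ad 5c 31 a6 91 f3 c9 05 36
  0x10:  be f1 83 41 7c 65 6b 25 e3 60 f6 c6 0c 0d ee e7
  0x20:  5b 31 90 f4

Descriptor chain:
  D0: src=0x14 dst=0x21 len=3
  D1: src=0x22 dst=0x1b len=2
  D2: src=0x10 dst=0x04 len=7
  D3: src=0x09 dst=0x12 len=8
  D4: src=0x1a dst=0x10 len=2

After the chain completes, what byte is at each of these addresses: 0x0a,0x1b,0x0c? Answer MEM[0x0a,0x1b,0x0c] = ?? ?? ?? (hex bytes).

[0] 0x14->0x21 len=3 : 7c 65 6b
[1] 0x22->0x1b len=2 : 65 6b
[2] 0x10->0x04 len=7 : be f1 83 41 7c 65 6b
[3] 0x09->0x12 len=8 : 65 6b 91 f3 c9 05 36 be
[4] 0x1a->0x10 len=2 : f6 65
query mem[0x0a]=0x6b, mem[0x1b]=0x65, mem[0x0c]=0xf3

MEM[0x0a,0x1b,0x0c] = 6b 65 f3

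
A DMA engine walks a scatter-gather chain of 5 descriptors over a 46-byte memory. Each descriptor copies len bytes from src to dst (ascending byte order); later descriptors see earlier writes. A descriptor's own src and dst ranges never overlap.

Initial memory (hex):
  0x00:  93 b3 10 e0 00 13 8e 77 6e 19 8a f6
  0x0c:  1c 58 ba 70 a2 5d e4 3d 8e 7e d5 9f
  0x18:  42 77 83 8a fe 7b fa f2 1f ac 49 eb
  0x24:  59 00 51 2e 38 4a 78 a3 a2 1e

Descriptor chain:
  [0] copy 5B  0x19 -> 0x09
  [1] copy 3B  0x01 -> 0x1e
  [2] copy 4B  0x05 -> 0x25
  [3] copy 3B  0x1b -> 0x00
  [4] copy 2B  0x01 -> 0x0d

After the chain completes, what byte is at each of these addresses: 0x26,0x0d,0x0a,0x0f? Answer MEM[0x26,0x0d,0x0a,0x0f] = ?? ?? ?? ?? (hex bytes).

MEM[0x26,0x0d,0x0a,0x0f] = 8e fe 83 70

[0] 0x19->0x09 len=5 : 77 83 8a fe 7b
[1] 0x01->0x1e len=3 : b3 10 e0
[2] 0x05->0x25 len=4 : 13 8e 77 6e
[3] 0x1b->0x00 len=3 : 8a fe 7b
[4] 0x01->0x0d len=2 : fe 7b
query mem[0x26]=0x8e, mem[0x0d]=0xfe, mem[0x0a]=0x83, mem[0x0f]=0x70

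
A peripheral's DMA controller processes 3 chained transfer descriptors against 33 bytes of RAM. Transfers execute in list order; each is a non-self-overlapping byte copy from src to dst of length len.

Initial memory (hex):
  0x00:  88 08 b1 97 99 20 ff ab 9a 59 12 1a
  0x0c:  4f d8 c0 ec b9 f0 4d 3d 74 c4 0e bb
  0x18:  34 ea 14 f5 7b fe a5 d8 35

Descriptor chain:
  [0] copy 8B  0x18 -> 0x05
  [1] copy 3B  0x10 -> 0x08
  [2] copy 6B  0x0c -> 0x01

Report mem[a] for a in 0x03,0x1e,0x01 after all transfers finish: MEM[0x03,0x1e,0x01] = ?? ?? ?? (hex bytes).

MEM[0x03,0x1e,0x01] = c0 a5 d8

[0] 0x18->0x05 len=8 : 34 ea 14 f5 7b fe a5 d8
[1] 0x10->0x08 len=3 : b9 f0 4d
[2] 0x0c->0x01 len=6 : d8 d8 c0 ec b9 f0
query mem[0x03]=0xc0, mem[0x1e]=0xa5, mem[0x01]=0xd8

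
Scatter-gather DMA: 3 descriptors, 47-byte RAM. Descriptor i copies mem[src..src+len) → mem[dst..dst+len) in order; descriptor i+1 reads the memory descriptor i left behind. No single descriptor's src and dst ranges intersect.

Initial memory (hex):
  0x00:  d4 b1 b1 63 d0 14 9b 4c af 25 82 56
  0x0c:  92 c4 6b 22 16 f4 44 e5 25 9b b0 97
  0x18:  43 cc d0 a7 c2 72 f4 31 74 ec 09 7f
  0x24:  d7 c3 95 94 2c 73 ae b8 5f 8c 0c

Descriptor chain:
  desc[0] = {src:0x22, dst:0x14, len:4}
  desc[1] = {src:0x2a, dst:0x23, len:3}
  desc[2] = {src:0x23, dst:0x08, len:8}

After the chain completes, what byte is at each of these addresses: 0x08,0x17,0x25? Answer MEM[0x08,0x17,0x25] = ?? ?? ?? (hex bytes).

MEM[0x08,0x17,0x25] = ae c3 5f

#0 dst[0x14+4] := {0x09,0x7f,0xd7,0xc3}
#1 dst[0x23+3] := {0xae,0xb8,0x5f}
#2 dst[0x08+8] := {0xae,0xb8,0x5f,0x95,0x94,0x2c,0x73,0xae}
query mem[0x08]=0xae, mem[0x17]=0xc3, mem[0x25]=0x5f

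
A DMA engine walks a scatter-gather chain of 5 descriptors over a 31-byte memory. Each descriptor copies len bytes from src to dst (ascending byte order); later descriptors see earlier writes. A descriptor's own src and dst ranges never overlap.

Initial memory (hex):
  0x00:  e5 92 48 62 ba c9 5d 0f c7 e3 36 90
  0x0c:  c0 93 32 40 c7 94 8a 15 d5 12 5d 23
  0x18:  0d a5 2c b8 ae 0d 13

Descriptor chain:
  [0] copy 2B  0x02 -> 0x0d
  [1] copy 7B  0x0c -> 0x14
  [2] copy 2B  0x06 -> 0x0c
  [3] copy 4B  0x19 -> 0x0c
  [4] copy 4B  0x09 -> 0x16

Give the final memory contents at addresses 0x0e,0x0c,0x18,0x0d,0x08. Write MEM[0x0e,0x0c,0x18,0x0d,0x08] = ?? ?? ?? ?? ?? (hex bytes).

D0: mem[0x0d..0x0e] <- [48 62]
D1: mem[0x14..0x1a] <- [c0 48 62 40 c7 94 8a]
D2: mem[0x0c..0x0d] <- [5d 0f]
D3: mem[0x0c..0x0f] <- [94 8a b8 ae]
D4: mem[0x16..0x19] <- [e3 36 90 94]
query mem[0x0e]=0xb8, mem[0x0c]=0x94, mem[0x18]=0x90, mem[0x0d]=0x8a, mem[0x08]=0xc7

MEM[0x0e,0x0c,0x18,0x0d,0x08] = b8 94 90 8a c7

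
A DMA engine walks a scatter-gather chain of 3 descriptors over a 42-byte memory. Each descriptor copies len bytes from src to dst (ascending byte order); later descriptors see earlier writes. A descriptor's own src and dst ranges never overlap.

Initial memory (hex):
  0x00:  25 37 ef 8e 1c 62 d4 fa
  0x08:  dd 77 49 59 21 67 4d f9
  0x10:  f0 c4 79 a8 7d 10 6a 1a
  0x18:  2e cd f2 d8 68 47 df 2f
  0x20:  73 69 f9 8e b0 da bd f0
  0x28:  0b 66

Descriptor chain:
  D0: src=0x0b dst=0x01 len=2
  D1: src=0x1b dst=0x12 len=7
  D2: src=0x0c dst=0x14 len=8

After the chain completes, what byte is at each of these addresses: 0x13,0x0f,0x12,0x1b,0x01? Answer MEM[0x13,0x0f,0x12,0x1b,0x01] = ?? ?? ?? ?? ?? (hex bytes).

MEM[0x13,0x0f,0x12,0x1b,0x01] = 68 f9 d8 68 59

#0 dst[0x01+2] := {0x59,0x21}
#1 dst[0x12+7] := {0xd8,0x68,0x47,0xdf,0x2f,0x73,0x69}
#2 dst[0x14+8] := {0x21,0x67,0x4d,0xf9,0xf0,0xc4,0xd8,0x68}
query mem[0x13]=0x68, mem[0x0f]=0xf9, mem[0x12]=0xd8, mem[0x1b]=0x68, mem[0x01]=0x59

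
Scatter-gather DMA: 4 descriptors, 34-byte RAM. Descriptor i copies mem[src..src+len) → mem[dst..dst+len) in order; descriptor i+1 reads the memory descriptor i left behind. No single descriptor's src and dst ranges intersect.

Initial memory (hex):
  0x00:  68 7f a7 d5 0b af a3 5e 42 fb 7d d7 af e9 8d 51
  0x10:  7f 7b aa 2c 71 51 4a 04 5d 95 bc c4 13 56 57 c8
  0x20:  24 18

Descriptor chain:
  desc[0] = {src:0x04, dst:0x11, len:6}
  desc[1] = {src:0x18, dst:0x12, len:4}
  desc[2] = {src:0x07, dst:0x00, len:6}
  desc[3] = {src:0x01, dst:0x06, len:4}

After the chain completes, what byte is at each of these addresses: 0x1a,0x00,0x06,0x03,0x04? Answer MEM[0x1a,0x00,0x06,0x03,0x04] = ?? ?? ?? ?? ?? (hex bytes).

[0] 0x04->0x11 len=6 : 0b af a3 5e 42 fb
[1] 0x18->0x12 len=4 : 5d 95 bc c4
[2] 0x07->0x00 len=6 : 5e 42 fb 7d d7 af
[3] 0x01->0x06 len=4 : 42 fb 7d d7
query mem[0x1a]=0xbc, mem[0x00]=0x5e, mem[0x06]=0x42, mem[0x03]=0x7d, mem[0x04]=0xd7

MEM[0x1a,0x00,0x06,0x03,0x04] = bc 5e 42 7d d7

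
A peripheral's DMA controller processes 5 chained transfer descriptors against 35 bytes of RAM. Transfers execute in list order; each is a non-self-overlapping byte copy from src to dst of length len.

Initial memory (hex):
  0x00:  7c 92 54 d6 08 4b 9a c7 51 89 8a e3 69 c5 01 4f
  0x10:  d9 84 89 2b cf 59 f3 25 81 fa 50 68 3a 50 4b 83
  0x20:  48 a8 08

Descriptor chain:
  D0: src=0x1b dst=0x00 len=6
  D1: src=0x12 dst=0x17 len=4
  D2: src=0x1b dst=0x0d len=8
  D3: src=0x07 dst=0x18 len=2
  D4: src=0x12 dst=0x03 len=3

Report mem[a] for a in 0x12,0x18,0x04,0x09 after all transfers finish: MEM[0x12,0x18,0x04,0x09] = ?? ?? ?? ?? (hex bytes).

  after D0: wrote 6B at 0x00 = 683a504b8348
  after D1: wrote 4B at 0x17 = 892bcf59
  after D2: wrote 8B at 0x0d = 683a504b8348a808
  after D3: wrote 2B at 0x18 = c751
  after D4: wrote 3B at 0x03 = 48a808
query mem[0x12]=0x48, mem[0x18]=0xc7, mem[0x04]=0xa8, mem[0x09]=0x89

MEM[0x12,0x18,0x04,0x09] = 48 c7 a8 89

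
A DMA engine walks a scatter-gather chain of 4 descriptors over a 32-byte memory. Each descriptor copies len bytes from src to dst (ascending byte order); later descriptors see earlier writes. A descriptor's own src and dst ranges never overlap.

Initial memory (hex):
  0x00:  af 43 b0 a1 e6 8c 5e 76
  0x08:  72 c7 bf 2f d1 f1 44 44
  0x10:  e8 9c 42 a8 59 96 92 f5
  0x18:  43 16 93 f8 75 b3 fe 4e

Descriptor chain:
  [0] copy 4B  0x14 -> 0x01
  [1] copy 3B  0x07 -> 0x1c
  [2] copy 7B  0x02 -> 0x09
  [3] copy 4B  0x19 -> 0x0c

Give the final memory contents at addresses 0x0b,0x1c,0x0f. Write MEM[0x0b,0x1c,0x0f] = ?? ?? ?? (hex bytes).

MEM[0x0b,0x1c,0x0f] = f5 76 76

[0] 0x14->0x01 len=4 : 59 96 92 f5
[1] 0x07->0x1c len=3 : 76 72 c7
[2] 0x02->0x09 len=7 : 96 92 f5 8c 5e 76 72
[3] 0x19->0x0c len=4 : 16 93 f8 76
query mem[0x0b]=0xf5, mem[0x1c]=0x76, mem[0x0f]=0x76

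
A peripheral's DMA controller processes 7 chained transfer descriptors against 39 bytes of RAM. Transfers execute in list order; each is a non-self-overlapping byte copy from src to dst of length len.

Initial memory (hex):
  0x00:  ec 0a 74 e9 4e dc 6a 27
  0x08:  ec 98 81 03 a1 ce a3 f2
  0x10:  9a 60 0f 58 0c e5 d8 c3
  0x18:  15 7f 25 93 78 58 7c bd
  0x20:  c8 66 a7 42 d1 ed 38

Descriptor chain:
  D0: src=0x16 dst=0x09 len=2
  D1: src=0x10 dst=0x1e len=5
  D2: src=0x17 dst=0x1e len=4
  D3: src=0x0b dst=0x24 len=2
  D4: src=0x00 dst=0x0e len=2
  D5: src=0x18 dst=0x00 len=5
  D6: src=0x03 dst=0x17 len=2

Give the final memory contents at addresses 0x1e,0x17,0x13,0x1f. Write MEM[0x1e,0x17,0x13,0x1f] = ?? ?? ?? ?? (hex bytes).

D0: mem[0x09..0x0a] <- [d8 c3]
D1: mem[0x1e..0x22] <- [9a 60 0f 58 0c]
D2: mem[0x1e..0x21] <- [c3 15 7f 25]
D3: mem[0x24..0x25] <- [03 a1]
D4: mem[0x0e..0x0f] <- [ec 0a]
D5: mem[0x00..0x04] <- [15 7f 25 93 78]
D6: mem[0x17..0x18] <- [93 78]
query mem[0x1e]=0xc3, mem[0x17]=0x93, mem[0x13]=0x58, mem[0x1f]=0x15

MEM[0x1e,0x17,0x13,0x1f] = c3 93 58 15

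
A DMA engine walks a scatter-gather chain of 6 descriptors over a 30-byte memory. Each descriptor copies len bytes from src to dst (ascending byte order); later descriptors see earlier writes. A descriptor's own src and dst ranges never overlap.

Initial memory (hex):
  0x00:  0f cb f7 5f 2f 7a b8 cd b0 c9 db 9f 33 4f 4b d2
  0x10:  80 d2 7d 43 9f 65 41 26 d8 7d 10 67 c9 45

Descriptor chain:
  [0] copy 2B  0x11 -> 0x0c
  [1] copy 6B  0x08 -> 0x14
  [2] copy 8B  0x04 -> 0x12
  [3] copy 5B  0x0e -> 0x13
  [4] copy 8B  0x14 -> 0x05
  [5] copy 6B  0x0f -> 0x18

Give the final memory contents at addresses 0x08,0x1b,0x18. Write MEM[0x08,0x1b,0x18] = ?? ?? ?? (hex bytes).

MEM[0x08,0x1b,0x18] = 2f 2f d2

  after D0: wrote 2B at 0x0c = d27d
  after D1: wrote 6B at 0x14 = b0c9db9fd27d
  after D2: wrote 8B at 0x12 = 2f7ab8cdb0c9db9f
  after D3: wrote 5B at 0x13 = 4bd280d22f
  after D4: wrote 8B at 0x05 = d280d22fdb9f1067
  after D5: wrote 6B at 0x18 = d280d22f4bd2
query mem[0x08]=0x2f, mem[0x1b]=0x2f, mem[0x18]=0xd2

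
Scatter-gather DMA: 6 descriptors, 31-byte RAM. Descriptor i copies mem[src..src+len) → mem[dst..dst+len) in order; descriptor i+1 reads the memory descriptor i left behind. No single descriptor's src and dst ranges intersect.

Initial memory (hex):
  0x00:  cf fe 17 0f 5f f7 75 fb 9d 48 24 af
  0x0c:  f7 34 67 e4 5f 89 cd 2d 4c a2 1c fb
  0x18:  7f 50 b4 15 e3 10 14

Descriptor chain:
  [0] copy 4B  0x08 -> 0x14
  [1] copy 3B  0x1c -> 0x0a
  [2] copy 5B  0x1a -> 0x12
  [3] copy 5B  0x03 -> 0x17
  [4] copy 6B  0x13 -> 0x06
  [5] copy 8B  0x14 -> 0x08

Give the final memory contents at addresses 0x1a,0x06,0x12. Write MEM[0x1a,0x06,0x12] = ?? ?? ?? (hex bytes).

D0: mem[0x14..0x17] <- [9d 48 24 af]
D1: mem[0x0a..0x0c] <- [e3 10 14]
D2: mem[0x12..0x16] <- [b4 15 e3 10 14]
D3: mem[0x17..0x1b] <- [0f 5f f7 75 fb]
D4: mem[0x06..0x0b] <- [15 e3 10 14 0f 5f]
D5: mem[0x08..0x0f] <- [e3 10 14 0f 5f f7 75 fb]
query mem[0x1a]=0x75, mem[0x06]=0x15, mem[0x12]=0xb4

MEM[0x1a,0x06,0x12] = 75 15 b4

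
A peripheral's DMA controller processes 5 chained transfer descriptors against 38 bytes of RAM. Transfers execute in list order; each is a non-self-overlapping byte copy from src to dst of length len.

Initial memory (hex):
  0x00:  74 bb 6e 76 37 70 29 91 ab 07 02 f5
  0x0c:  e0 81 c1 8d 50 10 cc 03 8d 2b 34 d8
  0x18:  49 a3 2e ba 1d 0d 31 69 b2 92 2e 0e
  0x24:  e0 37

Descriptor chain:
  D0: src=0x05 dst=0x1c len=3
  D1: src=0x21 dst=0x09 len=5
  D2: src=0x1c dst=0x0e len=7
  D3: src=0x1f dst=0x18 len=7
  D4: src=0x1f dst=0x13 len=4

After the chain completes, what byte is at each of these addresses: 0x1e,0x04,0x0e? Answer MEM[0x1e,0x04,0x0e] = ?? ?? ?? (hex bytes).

MEM[0x1e,0x04,0x0e] = 37 37 70

  after D0: wrote 3B at 0x1c = 702991
  after D1: wrote 5B at 0x09 = 922e0ee037
  after D2: wrote 7B at 0x0e = 70299169b2922e
  after D3: wrote 7B at 0x18 = 69b2922e0ee037
  after D4: wrote 4B at 0x13 = 69b2922e
query mem[0x1e]=0x37, mem[0x04]=0x37, mem[0x0e]=0x70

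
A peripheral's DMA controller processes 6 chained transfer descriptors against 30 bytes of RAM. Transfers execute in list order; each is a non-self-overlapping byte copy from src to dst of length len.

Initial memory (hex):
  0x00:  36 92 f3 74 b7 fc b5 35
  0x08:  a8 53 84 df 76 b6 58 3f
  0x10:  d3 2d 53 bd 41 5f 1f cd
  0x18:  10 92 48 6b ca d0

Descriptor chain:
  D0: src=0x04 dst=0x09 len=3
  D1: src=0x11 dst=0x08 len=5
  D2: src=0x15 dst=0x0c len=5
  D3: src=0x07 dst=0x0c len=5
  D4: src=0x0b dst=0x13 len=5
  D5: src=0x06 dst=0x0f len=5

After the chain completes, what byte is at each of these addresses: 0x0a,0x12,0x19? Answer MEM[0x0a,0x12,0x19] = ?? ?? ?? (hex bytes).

MEM[0x0a,0x12,0x19] = bd 53 92

  after D0: wrote 3B at 0x09 = b7fcb5
  after D1: wrote 5B at 0x08 = 2d53bd415f
  after D2: wrote 5B at 0x0c = 5f1fcd1092
  after D3: wrote 5B at 0x0c = 352d53bd41
  after D4: wrote 5B at 0x13 = 41352d53bd
  after D5: wrote 5B at 0x0f = b5352d53bd
query mem[0x0a]=0xbd, mem[0x12]=0x53, mem[0x19]=0x92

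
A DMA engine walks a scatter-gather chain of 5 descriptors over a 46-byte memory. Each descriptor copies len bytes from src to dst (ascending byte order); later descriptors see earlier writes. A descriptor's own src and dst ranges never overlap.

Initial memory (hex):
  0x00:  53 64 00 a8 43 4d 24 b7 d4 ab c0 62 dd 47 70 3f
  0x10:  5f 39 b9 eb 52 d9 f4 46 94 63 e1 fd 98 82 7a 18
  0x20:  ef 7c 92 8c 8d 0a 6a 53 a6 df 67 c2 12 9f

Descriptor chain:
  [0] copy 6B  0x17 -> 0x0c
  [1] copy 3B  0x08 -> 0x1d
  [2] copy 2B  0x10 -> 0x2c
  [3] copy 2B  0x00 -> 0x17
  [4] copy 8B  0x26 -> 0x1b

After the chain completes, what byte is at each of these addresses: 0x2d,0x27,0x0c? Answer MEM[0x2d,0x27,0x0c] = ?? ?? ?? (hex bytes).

#0 dst[0x0c+6] := {0x46,0x94,0x63,0xe1,0xfd,0x98}
#1 dst[0x1d+3] := {0xd4,0xab,0xc0}
#2 dst[0x2c+2] := {0xfd,0x98}
#3 dst[0x17+2] := {0x53,0x64}
#4 dst[0x1b+8] := {0x6a,0x53,0xa6,0xdf,0x67,0xc2,0xfd,0x98}
query mem[0x2d]=0x98, mem[0x27]=0x53, mem[0x0c]=0x46

MEM[0x2d,0x27,0x0c] = 98 53 46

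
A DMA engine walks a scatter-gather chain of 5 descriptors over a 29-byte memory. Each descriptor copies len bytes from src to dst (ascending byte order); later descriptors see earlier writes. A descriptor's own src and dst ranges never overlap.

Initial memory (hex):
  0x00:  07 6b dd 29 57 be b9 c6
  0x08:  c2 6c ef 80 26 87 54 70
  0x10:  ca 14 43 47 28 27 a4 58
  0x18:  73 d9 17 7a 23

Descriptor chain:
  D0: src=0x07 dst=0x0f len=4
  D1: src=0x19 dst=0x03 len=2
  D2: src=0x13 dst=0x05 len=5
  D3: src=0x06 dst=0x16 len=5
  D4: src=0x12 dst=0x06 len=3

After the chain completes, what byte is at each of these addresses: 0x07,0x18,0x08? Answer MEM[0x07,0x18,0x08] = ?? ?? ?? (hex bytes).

  after D0: wrote 4B at 0x0f = c6c26cef
  after D1: wrote 2B at 0x03 = d917
  after D2: wrote 5B at 0x05 = 472827a458
  after D3: wrote 5B at 0x16 = 2827a458ef
  after D4: wrote 3B at 0x06 = ef4728
query mem[0x07]=0x47, mem[0x18]=0xa4, mem[0x08]=0x28

MEM[0x07,0x18,0x08] = 47 a4 28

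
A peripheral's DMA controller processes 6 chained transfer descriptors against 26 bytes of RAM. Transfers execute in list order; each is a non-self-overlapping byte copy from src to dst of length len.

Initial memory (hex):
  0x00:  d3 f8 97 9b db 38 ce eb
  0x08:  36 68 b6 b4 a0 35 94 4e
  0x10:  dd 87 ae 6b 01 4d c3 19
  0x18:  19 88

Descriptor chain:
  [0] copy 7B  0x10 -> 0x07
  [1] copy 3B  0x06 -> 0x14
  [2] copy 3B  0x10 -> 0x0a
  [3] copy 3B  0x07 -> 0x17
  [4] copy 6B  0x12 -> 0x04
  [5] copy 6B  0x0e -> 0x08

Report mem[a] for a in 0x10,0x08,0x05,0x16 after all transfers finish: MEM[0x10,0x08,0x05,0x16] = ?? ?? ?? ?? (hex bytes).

#0 dst[0x07+7] := {0xdd,0x87,0xae,0x6b,0x01,0x4d,0xc3}
#1 dst[0x14+3] := {0xce,0xdd,0x87}
#2 dst[0x0a+3] := {0xdd,0x87,0xae}
#3 dst[0x17+3] := {0xdd,0x87,0xae}
#4 dst[0x04+6] := {0xae,0x6b,0xce,0xdd,0x87,0xdd}
#5 dst[0x08+6] := {0x94,0x4e,0xdd,0x87,0xae,0x6b}
query mem[0x10]=0xdd, mem[0x08]=0x94, mem[0x05]=0x6b, mem[0x16]=0x87

MEM[0x10,0x08,0x05,0x16] = dd 94 6b 87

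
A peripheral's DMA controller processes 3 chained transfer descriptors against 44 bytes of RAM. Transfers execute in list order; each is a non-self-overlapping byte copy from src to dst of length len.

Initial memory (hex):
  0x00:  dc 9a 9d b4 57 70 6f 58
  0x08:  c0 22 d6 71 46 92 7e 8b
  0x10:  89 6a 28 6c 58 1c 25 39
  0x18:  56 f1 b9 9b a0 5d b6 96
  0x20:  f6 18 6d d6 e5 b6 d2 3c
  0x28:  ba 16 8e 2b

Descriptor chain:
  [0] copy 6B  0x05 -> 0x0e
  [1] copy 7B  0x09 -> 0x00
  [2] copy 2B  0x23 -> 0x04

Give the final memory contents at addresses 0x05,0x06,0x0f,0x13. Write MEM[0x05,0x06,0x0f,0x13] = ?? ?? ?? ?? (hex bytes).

D0: mem[0x0e..0x13] <- [70 6f 58 c0 22 d6]
D1: mem[0x00..0x06] <- [22 d6 71 46 92 70 6f]
D2: mem[0x04..0x05] <- [d6 e5]
query mem[0x05]=0xe5, mem[0x06]=0x6f, mem[0x0f]=0x6f, mem[0x13]=0xd6

MEM[0x05,0x06,0x0f,0x13] = e5 6f 6f d6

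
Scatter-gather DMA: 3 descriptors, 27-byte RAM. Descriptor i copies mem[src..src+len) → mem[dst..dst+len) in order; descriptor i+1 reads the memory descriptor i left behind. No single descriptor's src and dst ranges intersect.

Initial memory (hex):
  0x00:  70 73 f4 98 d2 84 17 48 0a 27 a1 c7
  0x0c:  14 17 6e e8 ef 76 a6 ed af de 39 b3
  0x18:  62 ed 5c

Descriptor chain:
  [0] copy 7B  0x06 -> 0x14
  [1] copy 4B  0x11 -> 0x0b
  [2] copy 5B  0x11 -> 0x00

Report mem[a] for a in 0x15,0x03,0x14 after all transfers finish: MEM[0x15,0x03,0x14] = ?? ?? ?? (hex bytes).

[0] 0x06->0x14 len=7 : 17 48 0a 27 a1 c7 14
[1] 0x11->0x0b len=4 : 76 a6 ed 17
[2] 0x11->0x00 len=5 : 76 a6 ed 17 48
query mem[0x15]=0x48, mem[0x03]=0x17, mem[0x14]=0x17

MEM[0x15,0x03,0x14] = 48 17 17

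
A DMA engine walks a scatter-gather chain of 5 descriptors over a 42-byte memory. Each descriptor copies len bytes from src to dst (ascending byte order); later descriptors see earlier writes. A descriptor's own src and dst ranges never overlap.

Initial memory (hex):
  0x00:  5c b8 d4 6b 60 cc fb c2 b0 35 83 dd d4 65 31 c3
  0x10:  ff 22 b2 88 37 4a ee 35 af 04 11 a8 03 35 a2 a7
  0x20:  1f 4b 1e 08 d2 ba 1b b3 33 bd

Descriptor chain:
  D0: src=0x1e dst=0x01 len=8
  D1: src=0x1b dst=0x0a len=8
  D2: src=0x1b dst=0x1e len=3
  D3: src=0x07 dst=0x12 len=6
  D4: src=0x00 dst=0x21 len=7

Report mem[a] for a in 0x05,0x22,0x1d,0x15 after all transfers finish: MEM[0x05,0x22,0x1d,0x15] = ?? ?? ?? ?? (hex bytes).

  after D0: wrote 8B at 0x01 = a2a71f4b1e08d2ba
  after D1: wrote 8B at 0x0a = a80335a2a71f4b1e
  after D2: wrote 3B at 0x1e = a80335
  after D3: wrote 6B at 0x12 = d2ba35a80335
  after D4: wrote 7B at 0x21 = 5ca2a71f4b1e08
query mem[0x05]=0x1e, mem[0x22]=0xa2, mem[0x1d]=0x35, mem[0x15]=0xa8

MEM[0x05,0x22,0x1d,0x15] = 1e a2 35 a8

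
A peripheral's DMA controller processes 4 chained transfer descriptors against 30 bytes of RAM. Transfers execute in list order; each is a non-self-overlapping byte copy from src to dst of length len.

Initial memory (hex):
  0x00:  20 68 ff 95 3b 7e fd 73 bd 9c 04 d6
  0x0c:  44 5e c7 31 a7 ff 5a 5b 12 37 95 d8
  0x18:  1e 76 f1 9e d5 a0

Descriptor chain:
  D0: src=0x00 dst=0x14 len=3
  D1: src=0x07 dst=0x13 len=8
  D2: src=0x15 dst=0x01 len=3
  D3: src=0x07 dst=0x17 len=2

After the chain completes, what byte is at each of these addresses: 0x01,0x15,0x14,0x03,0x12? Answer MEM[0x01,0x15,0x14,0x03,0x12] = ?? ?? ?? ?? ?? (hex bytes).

#0 dst[0x14+3] := {0x20,0x68,0xff}
#1 dst[0x13+8] := {0x73,0xbd,0x9c,0x04,0xd6,0x44,0x5e,0xc7}
#2 dst[0x01+3] := {0x9c,0x04,0xd6}
#3 dst[0x17+2] := {0x73,0xbd}
query mem[0x01]=0x9c, mem[0x15]=0x9c, mem[0x14]=0xbd, mem[0x03]=0xd6, mem[0x12]=0x5a

MEM[0x01,0x15,0x14,0x03,0x12] = 9c 9c bd d6 5a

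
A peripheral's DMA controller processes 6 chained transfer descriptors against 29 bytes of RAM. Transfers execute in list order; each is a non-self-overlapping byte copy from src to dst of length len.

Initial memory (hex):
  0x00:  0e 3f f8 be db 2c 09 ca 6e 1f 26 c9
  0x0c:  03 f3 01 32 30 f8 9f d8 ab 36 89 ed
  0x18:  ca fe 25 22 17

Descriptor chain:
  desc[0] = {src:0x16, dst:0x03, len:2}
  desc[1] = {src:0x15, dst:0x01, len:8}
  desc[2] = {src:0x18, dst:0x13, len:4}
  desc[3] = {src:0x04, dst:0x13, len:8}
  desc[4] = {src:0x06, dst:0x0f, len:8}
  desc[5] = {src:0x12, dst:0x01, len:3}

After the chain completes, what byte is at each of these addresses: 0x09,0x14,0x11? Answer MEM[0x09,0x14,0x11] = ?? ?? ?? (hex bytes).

#0 dst[0x03+2] := {0x89,0xed}
#1 dst[0x01+8] := {0x36,0x89,0xed,0xca,0xfe,0x25,0x22,0x17}
#2 dst[0x13+4] := {0xca,0xfe,0x25,0x22}
#3 dst[0x13+8] := {0xca,0xfe,0x25,0x22,0x17,0x1f,0x26,0xc9}
#4 dst[0x0f+8] := {0x25,0x22,0x17,0x1f,0x26,0xc9,0x03,0xf3}
#5 dst[0x01+3] := {0x1f,0x26,0xc9}
query mem[0x09]=0x1f, mem[0x14]=0xc9, mem[0x11]=0x17

MEM[0x09,0x14,0x11] = 1f c9 17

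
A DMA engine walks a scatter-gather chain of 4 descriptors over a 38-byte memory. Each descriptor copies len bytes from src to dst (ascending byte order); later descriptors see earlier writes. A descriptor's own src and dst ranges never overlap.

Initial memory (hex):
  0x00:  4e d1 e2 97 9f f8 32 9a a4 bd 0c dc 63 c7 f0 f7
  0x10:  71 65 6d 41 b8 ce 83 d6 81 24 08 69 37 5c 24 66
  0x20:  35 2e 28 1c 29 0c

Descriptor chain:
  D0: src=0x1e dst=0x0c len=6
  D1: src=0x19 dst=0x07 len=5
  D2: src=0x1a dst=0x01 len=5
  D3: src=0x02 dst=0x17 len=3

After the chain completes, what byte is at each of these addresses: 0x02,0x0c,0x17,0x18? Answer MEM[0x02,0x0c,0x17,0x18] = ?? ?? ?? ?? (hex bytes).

D0: mem[0x0c..0x11] <- [24 66 35 2e 28 1c]
D1: mem[0x07..0x0b] <- [24 08 69 37 5c]
D2: mem[0x01..0x05] <- [08 69 37 5c 24]
D3: mem[0x17..0x19] <- [69 37 5c]
query mem[0x02]=0x69, mem[0x0c]=0x24, mem[0x17]=0x69, mem[0x18]=0x37

MEM[0x02,0x0c,0x17,0x18] = 69 24 69 37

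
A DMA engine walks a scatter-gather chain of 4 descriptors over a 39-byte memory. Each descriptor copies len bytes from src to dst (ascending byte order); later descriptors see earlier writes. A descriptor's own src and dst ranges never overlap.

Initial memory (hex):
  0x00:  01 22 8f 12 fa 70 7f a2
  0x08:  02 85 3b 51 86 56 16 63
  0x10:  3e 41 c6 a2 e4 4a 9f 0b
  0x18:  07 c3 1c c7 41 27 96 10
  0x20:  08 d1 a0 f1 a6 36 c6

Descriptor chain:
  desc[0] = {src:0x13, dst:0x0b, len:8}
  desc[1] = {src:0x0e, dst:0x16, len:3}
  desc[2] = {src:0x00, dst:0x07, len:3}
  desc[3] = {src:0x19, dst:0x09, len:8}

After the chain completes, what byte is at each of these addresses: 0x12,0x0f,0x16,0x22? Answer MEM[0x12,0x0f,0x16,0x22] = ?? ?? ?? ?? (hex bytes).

MEM[0x12,0x0f,0x16,0x22] = 1c 10 9f a0

D0: mem[0x0b..0x12] <- [a2 e4 4a 9f 0b 07 c3 1c]
D1: mem[0x16..0x18] <- [9f 0b 07]
D2: mem[0x07..0x09] <- [01 22 8f]
D3: mem[0x09..0x10] <- [c3 1c c7 41 27 96 10 08]
query mem[0x12]=0x1c, mem[0x0f]=0x10, mem[0x16]=0x9f, mem[0x22]=0xa0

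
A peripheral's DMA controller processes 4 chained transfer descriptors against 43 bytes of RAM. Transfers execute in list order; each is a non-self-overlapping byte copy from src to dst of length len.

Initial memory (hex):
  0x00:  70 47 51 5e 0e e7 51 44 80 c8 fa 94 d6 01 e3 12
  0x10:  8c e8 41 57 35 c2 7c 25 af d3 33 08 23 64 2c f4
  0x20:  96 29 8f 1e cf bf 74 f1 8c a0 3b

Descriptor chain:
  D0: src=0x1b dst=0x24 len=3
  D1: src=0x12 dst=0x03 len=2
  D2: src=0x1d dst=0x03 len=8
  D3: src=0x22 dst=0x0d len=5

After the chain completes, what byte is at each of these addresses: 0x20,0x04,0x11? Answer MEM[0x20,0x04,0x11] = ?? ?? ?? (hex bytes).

  after D0: wrote 3B at 0x24 = 082364
  after D1: wrote 2B at 0x03 = 4157
  after D2: wrote 8B at 0x03 = 642cf496298f1e08
  after D3: wrote 5B at 0x0d = 8f1e082364
query mem[0x20]=0x96, mem[0x04]=0x2c, mem[0x11]=0x64

MEM[0x20,0x04,0x11] = 96 2c 64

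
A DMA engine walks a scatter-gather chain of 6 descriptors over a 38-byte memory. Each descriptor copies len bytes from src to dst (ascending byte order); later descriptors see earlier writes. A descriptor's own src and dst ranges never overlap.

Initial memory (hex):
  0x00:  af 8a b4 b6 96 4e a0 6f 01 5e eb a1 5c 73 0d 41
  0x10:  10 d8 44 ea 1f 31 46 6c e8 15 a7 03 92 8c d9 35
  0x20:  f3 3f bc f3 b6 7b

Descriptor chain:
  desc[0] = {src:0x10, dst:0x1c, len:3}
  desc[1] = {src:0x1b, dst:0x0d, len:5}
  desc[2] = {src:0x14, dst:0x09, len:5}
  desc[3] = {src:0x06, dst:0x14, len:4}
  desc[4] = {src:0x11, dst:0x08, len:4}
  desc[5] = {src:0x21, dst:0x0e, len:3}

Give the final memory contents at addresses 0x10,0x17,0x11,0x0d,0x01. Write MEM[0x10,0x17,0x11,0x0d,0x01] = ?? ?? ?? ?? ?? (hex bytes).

#0 dst[0x1c+3] := {0x10,0xd8,0x44}
#1 dst[0x0d+5] := {0x03,0x10,0xd8,0x44,0x35}
#2 dst[0x09+5] := {0x1f,0x31,0x46,0x6c,0xe8}
#3 dst[0x14+4] := {0xa0,0x6f,0x01,0x1f}
#4 dst[0x08+4] := {0x35,0x44,0xea,0xa0}
#5 dst[0x0e+3] := {0x3f,0xbc,0xf3}
query mem[0x10]=0xf3, mem[0x17]=0x1f, mem[0x11]=0x35, mem[0x0d]=0xe8, mem[0x01]=0x8a

MEM[0x10,0x17,0x11,0x0d,0x01] = f3 1f 35 e8 8a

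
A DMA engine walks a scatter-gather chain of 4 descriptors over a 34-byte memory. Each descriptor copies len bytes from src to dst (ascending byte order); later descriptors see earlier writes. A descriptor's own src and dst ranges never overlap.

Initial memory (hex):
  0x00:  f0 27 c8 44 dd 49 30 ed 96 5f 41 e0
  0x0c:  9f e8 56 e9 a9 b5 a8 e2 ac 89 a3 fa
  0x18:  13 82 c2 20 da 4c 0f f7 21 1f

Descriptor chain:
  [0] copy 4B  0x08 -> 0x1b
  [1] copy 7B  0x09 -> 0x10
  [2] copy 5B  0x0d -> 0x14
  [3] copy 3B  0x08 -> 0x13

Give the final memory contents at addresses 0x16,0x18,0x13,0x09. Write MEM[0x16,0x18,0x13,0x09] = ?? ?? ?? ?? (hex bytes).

[0] 0x08->0x1b len=4 : 96 5f 41 e0
[1] 0x09->0x10 len=7 : 5f 41 e0 9f e8 56 e9
[2] 0x0d->0x14 len=5 : e8 56 e9 5f 41
[3] 0x08->0x13 len=3 : 96 5f 41
query mem[0x16]=0xe9, mem[0x18]=0x41, mem[0x13]=0x96, mem[0x09]=0x5f

MEM[0x16,0x18,0x13,0x09] = e9 41 96 5f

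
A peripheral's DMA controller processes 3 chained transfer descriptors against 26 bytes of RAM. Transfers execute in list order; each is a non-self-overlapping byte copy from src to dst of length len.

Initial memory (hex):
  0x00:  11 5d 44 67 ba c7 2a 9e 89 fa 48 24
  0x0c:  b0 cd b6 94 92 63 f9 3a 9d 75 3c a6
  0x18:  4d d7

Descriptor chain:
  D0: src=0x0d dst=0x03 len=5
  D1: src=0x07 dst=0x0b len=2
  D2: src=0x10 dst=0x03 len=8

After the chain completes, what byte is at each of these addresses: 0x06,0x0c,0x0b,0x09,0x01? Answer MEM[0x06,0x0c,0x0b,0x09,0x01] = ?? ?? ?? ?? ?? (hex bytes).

MEM[0x06,0x0c,0x0b,0x09,0x01] = 3a 89 63 3c 5d

#0 dst[0x03+5] := {0xcd,0xb6,0x94,0x92,0x63}
#1 dst[0x0b+2] := {0x63,0x89}
#2 dst[0x03+8] := {0x92,0x63,0xf9,0x3a,0x9d,0x75,0x3c,0xa6}
query mem[0x06]=0x3a, mem[0x0c]=0x89, mem[0x0b]=0x63, mem[0x09]=0x3c, mem[0x01]=0x5d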